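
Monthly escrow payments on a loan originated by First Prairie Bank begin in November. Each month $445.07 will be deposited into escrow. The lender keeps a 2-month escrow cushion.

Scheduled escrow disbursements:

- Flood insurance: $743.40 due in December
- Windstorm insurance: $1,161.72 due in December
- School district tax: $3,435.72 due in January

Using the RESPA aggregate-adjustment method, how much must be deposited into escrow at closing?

Cushion = 2 × $445.07 = $890.14
Trial balance (start $0, +$445.07 each month, − disbursements):
  Nov: +$445.07 → $445.07
  Dec: +$445.07 − $1,905.12 → -$1,014.98
  Jan: +$445.07 − $3,435.72 → -$4,005.63
  Feb: +$445.07 → -$3,560.56
  Mar: +$445.07 → -$3,115.49
  Apr: +$445.07 → -$2,670.42
  May: +$445.07 → -$2,225.35
  Jun: +$445.07 → -$1,780.28
  Jul: +$445.07 → -$1,335.21
  Aug: +$445.07 → -$890.14
  Sep: +$445.07 → -$445.07
  Oct: +$445.07 → $0.00
Lowest trial balance = -$4,005.63 (Jan)
Initial deposit = cushion − low point = $890.14 − (-$4,005.63) = $4,895.77

$4,895.77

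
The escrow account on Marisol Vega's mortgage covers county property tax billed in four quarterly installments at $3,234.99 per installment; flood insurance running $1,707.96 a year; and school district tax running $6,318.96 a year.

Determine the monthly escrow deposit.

$1,747.24

County property tax: $3,234.99 × 4 = $12,939.96 annually
Flood insurance: $1,707.96 annually
School district tax: $6,318.96 annually
Total per year = $12,939.96 + $1,707.96 + $6,318.96 = $20,966.88
Per month = $20,966.88 ÷ 12 = $1,747.24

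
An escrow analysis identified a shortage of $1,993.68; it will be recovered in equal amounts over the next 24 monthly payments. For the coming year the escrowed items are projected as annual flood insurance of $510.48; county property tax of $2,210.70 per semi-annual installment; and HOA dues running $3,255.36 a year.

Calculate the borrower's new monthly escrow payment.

$765.34

Flood insurance = $510.48 annually
County property tax = $2,210.70 × 2 = $4,421.40 annually
HOA dues = $3,255.36 annually
Total per year = $8,187.24
Monthly escrow = $8,187.24 / 12 = $682.27
Shortage spread = $1,993.68 ÷ 24 = $83.07/mo
Adjusted monthly = $682.27 + $83.07 = $765.34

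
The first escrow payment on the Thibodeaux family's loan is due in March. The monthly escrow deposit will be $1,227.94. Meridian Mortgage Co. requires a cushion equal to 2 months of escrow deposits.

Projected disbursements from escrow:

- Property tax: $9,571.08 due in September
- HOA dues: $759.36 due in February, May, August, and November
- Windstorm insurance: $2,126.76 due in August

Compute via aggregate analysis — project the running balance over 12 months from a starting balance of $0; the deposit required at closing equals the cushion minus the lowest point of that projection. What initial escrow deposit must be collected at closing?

$7,076.86

Cushion = 2 × $1,227.94 = $2,455.88
Trial balance (start $0, +$1,227.94 each month, − disbursements):
  Mar: +$1,227.94 → $1,227.94
  Apr: +$1,227.94 → $2,455.88
  May: +$1,227.94 − $759.36 → $2,924.46
  Jun: +$1,227.94 → $4,152.40
  Jul: +$1,227.94 → $5,380.34
  Aug: +$1,227.94 − $2,886.12 → $3,722.16
  Sep: +$1,227.94 − $9,571.08 → -$4,620.98
  Oct: +$1,227.94 → -$3,393.04
  Nov: +$1,227.94 − $759.36 → -$2,924.46
  Dec: +$1,227.94 → -$1,696.52
  Jan: +$1,227.94 → -$468.58
  Feb: +$1,227.94 − $759.36 → $0.00
Lowest trial balance = -$4,620.98 (Sep)
Initial deposit = cushion − low point = $2,455.88 − (-$4,620.98) = $7,076.86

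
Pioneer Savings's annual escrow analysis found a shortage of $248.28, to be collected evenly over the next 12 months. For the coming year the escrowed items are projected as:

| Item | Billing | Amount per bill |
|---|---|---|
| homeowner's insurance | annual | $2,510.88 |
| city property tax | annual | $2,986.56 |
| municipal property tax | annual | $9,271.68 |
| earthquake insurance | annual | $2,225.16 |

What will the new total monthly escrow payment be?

Homeowner's insurance: $2,510.88
City property tax: $2,986.56
Municipal property tax: $9,271.68
Earthquake insurance: $2,225.16
Combined annual = $2,510.88 + $2,986.56 + $9,271.68 + $2,225.16 = $16,994.28
Monthly escrow = $16,994.28 / 12 = $1,416.19
Shortage per month = $248.28 / 12 = $20.69
Adjusted monthly = $1,416.19 + $20.69 = $1,436.88

$1,436.88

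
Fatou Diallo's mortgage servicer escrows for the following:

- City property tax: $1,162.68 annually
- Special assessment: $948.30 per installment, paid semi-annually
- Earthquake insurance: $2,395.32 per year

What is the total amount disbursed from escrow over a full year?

$5,454.60

City property tax: $1,162.68/yr
Special assessment: $948.30 × 2 = $1,896.60/yr
Earthquake insurance: $2,395.32/yr
Total per year = $5,454.60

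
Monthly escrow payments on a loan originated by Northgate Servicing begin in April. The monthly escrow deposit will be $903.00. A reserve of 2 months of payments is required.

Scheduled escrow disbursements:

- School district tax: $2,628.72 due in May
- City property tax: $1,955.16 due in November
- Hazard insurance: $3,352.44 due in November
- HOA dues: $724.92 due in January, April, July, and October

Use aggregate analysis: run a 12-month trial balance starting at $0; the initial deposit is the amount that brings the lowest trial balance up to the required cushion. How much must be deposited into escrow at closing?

$4,693.08

Cushion = 2 × $903.00 = $1,806.00
Trial balance (start $0, +$903.00 each month, − disbursements):
  Apr: +$903.00 − $724.92 → $178.08
  May: +$903.00 − $2,628.72 → -$1,547.64
  Jun: +$903.00 → -$644.64
  Jul: +$903.00 − $724.92 → -$466.56
  Aug: +$903.00 → $436.44
  Sep: +$903.00 → $1,339.44
  Oct: +$903.00 − $724.92 → $1,517.52
  Nov: +$903.00 − $5,307.60 → -$2,887.08
  Dec: +$903.00 → -$1,984.08
  Jan: +$903.00 − $724.92 → -$1,806.00
  Feb: +$903.00 → -$903.00
  Mar: +$903.00 → $0.00
Lowest trial balance = -$2,887.08 (Nov)
Initial deposit = cushion − low point = $1,806.00 − (-$2,887.08) = $4,693.08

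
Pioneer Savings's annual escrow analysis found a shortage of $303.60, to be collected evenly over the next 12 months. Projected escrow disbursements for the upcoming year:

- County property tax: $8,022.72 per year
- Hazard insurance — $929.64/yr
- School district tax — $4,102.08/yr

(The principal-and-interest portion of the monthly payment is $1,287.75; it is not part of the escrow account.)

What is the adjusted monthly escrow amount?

County property tax: $8,022.72
Hazard insurance: $929.64
School district tax: $4,102.08
Combined annual = $8,022.72 + $929.64 + $4,102.08 = $13,054.44
Monthly = $13,054.44 / 12 = $1,087.87
Monthly shortage recovery: $303.60 ÷ 12 = $25.30
Adjusted monthly = $1,087.87 + $25.30 = $1,113.17

$1,113.17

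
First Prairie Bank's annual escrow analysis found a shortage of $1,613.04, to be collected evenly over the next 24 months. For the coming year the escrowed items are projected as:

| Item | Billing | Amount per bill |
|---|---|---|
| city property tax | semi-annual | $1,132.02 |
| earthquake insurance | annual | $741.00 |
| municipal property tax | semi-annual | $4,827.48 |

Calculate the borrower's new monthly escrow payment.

$1,122.21

City property tax — $1,132.02 × 2 = $2,264.04 per year
Earthquake insurance — $741.00 per year
Municipal property tax — $4,827.48 × 2 = $9,654.96 per year
Yearly total = $12,660.00
Per month = $12,660.00 ÷ 12 = $1,055.00
Shortage spread = $1,613.04 ÷ 24 = $67.21/mo
New monthly escrow = $1,055.00 + $67.21 = $1,122.21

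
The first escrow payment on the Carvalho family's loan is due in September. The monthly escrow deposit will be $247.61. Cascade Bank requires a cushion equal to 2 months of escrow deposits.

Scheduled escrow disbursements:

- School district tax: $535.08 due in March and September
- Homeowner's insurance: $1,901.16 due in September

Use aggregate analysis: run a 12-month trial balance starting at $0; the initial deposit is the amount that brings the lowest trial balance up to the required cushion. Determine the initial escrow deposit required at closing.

Cushion = 2 × $247.61 = $495.22
Trial balance (start $0, +$247.61 each month, − disbursements):
  Sep: +$247.61 − $2,436.24 → -$2,188.63
  Oct: +$247.61 → -$1,941.02
  Nov: +$247.61 → -$1,693.41
  Dec: +$247.61 → -$1,445.80
  Jan: +$247.61 → -$1,198.19
  Feb: +$247.61 → -$950.58
  Mar: +$247.61 − $535.08 → -$1,238.05
  Apr: +$247.61 → -$990.44
  May: +$247.61 → -$742.83
  Jun: +$247.61 → -$495.22
  Jul: +$247.61 → -$247.61
  Aug: +$247.61 → $0.00
Lowest trial balance = -$2,188.63 (Sep)
Initial deposit = cushion − low point = $495.22 − (-$2,188.63) = $2,683.85

$2,683.85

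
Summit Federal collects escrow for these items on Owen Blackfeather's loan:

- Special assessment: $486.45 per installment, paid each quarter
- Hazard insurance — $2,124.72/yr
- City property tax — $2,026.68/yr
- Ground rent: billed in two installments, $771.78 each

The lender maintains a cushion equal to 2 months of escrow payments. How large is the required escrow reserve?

Special assessment: $486.45 × 4 = $1,945.80 annually
Hazard insurance: $2,124.72 annually
City property tax: $2,026.68 annually
Ground rent: $771.78 × 2 = $1,543.56 annually
Yearly total = $1,945.80 + $2,124.72 + $2,026.68 + $1,543.56 = $7,640.76
Base monthly escrow = $7,640.76 ÷ 12 = $636.73
Cushion = 2 × $636.73 = $1,273.46

$1,273.46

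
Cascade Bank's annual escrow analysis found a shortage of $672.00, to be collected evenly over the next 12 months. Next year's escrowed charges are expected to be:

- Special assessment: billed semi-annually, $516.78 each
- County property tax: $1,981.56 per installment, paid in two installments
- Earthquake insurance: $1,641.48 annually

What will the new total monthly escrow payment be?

Special assessment: $516.78 × 2 = $1,033.56 annually
County property tax: $1,981.56 × 2 = $3,963.12 annually
Earthquake insurance: $1,641.48 annually
Total per year = $1,033.56 + $3,963.12 + $1,641.48 = $6,638.16
Monthly escrow = $6,638.16 / 12 = $553.18
Monthly shortage recovery: $672.00 ÷ 12 = $56.00
New monthly escrow = $553.18 + $56.00 = $609.18

$609.18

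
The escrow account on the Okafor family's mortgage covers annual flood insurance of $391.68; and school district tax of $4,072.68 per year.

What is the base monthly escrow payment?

$372.03

Flood insurance = $391.68/yr
School district tax = $4,072.68/yr
Annual escrow total = $4,464.36
Monthly = $4,464.36 ÷ 12 = $372.03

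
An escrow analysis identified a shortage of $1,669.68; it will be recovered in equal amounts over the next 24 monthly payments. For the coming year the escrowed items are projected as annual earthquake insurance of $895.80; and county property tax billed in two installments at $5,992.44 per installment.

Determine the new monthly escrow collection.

Earthquake insurance — $895.80
County property tax — $5,992.44 × 2 = $11,984.88
Combined annual = $12,880.68
Monthly = $12,880.68 / 12 = $1,073.39
Shortage per month = $1,669.68 ÷ 24 = $69.57
New monthly escrow = $1,073.39 + $69.57 = $1,142.96

$1,142.96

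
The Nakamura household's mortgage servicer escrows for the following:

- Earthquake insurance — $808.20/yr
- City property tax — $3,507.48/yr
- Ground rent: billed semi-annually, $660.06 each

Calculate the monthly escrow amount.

$469.65

Earthquake insurance = $808.20/yr
City property tax = $3,507.48/yr
Ground rent = $660.06 × 2 = $1,320.12/yr
Annual escrow total = $808.20 + $3,507.48 + $1,320.12 = $5,635.80
Per month = $5,635.80 ÷ 12 = $469.65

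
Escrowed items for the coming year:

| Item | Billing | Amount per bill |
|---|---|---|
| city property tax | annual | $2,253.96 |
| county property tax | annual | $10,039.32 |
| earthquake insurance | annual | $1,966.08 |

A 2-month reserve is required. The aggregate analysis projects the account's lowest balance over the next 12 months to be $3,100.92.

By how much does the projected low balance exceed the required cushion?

$724.36

City property tax — $2,253.96 per year
County property tax — $10,039.32 per year
Earthquake insurance — $1,966.08 per year
Total annual escrow = $2,253.96 + $10,039.32 + $1,966.08 = $14,259.36
Per month = $14,259.36 / 12 = $1,188.28
Required reserve = 2 × $1,188.28 = $2,376.56
Excess over cushion: $3,100.92 − $2,376.56 = $724.36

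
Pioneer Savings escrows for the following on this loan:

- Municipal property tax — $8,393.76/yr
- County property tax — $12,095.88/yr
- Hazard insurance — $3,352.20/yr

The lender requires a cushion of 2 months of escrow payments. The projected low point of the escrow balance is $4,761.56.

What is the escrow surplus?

$787.92

Municipal property tax — $8,393.76
County property tax — $12,095.88
Hazard insurance — $3,352.20
Total per year = $8,393.76 + $12,095.88 + $3,352.20 = $23,841.84
Monthly escrow = $23,841.84 ÷ 12 = $1,986.82
Cushion = 2 × $1,986.82 = $3,973.64
Surplus = $4,761.56 − $3,973.64 = $787.92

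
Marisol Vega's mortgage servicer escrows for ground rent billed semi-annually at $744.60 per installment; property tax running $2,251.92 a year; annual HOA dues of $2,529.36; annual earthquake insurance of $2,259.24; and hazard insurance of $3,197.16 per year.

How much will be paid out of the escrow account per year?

Ground rent — $744.60 × 2 = $1,489.20/yr
Property tax — $2,251.92/yr
HOA dues — $2,529.36/yr
Earthquake insurance — $2,259.24/yr
Hazard insurance — $3,197.16/yr
Combined annual = $11,726.88

$11,726.88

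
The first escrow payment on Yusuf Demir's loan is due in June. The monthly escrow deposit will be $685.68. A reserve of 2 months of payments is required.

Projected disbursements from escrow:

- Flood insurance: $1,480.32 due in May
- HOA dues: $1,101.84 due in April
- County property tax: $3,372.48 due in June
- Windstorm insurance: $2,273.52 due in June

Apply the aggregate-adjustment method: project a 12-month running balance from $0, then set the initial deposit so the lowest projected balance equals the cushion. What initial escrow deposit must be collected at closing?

$6,331.68

Cushion = 2 × $685.68 = $1,371.36
Trial balance (start $0, +$685.68 each month, − disbursements):
  Jun: +$685.68 − $5,646.00 → -$4,960.32
  Jul: +$685.68 → -$4,274.64
  Aug: +$685.68 → -$3,588.96
  Sep: +$685.68 → -$2,903.28
  Oct: +$685.68 → -$2,217.60
  Nov: +$685.68 → -$1,531.92
  Dec: +$685.68 → -$846.24
  Jan: +$685.68 → -$160.56
  Feb: +$685.68 → $525.12
  Mar: +$685.68 → $1,210.80
  Apr: +$685.68 − $1,101.84 → $794.64
  May: +$685.68 − $1,480.32 → $0.00
Lowest trial balance = -$4,960.32 (Jun)
Initial deposit = cushion − low point = $1,371.36 − (-$4,960.32) = $6,331.68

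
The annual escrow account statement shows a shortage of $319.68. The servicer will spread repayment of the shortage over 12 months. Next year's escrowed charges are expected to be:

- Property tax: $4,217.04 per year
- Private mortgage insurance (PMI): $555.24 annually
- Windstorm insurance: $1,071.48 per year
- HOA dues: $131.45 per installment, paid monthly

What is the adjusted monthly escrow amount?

Property tax = $4,217.04/yr
Private mortgage insurance (PMI) = $555.24/yr
Windstorm insurance = $1,071.48/yr
HOA dues = $131.45 × 12 = $1,577.40/yr
Annual escrow total = $7,421.16
Per month = $7,421.16 ÷ 12 = $618.43
Shortage per month = $319.68 ÷ 12 = $26.64
New monthly escrow = $618.43 + $26.64 = $645.07

$645.07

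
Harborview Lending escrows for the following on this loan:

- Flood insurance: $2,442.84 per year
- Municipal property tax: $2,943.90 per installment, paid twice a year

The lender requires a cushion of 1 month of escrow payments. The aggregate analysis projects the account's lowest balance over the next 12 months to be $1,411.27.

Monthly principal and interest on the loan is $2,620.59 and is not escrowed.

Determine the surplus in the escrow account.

$717.05

Flood insurance: $2,442.84 per year
Municipal property tax: $2,943.90 × 2 = $5,887.80 per year
Total per year = $2,442.84 + $5,887.80 = $8,330.64
Base monthly escrow = $8,330.64 / 12 = $694.22
Required reserve = 1 × $694.22 = $694.22
Surplus = $1,411.27 − $694.22 = $717.05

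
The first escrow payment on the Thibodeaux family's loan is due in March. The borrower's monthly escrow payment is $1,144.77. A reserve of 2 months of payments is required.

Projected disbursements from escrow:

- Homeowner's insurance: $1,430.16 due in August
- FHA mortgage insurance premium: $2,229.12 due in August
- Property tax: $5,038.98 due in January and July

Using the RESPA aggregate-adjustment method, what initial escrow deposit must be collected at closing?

$4,119.18

Cushion = 2 × $1,144.77 = $2,289.54
Trial balance (start $0, +$1,144.77 each month, − disbursements):
  Mar: +$1,144.77 → $1,144.77
  Apr: +$1,144.77 → $2,289.54
  May: +$1,144.77 → $3,434.31
  Jun: +$1,144.77 → $4,579.08
  Jul: +$1,144.77 − $5,038.98 → $684.87
  Aug: +$1,144.77 − $3,659.28 → -$1,829.64
  Sep: +$1,144.77 → -$684.87
  Oct: +$1,144.77 → $459.90
  Nov: +$1,144.77 → $1,604.67
  Dec: +$1,144.77 → $2,749.44
  Jan: +$1,144.77 − $5,038.98 → -$1,144.77
  Feb: +$1,144.77 → $0.00
Lowest trial balance = -$1,829.64 (Aug)
Initial deposit = cushion − low point = $2,289.54 − (-$1,829.64) = $4,119.18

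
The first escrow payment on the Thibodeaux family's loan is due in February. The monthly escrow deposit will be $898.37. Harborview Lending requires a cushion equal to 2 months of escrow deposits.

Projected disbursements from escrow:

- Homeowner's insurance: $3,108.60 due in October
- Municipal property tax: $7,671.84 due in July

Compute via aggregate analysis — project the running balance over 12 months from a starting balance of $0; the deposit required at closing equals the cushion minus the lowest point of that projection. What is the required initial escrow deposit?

Cushion = 2 × $898.37 = $1,796.74
Trial balance (start $0, +$898.37 each month, − disbursements):
  Feb: +$898.37 → $898.37
  Mar: +$898.37 → $1,796.74
  Apr: +$898.37 → $2,695.11
  May: +$898.37 → $3,593.48
  Jun: +$898.37 → $4,491.85
  Jul: +$898.37 − $7,671.84 → -$2,281.62
  Aug: +$898.37 → -$1,383.25
  Sep: +$898.37 → -$484.88
  Oct: +$898.37 − $3,108.60 → -$2,695.11
  Nov: +$898.37 → -$1,796.74
  Dec: +$898.37 → -$898.37
  Jan: +$898.37 → $0.00
Lowest trial balance = -$2,695.11 (Oct)
Initial deposit = cushion − low point = $1,796.74 − (-$2,695.11) = $4,491.85

$4,491.85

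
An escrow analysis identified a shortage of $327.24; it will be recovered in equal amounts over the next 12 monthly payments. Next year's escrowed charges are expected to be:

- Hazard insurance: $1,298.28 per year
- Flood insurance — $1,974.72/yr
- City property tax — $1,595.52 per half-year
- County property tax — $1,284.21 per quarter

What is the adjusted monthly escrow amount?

Hazard insurance — $1,298.28/yr
Flood insurance — $1,974.72/yr
City property tax — $1,595.52 × 2 = $3,191.04/yr
County property tax — $1,284.21 × 4 = $5,136.84/yr
Total annual escrow = $11,600.88
Base monthly escrow = $11,600.88 ÷ 12 = $966.74
Shortage spread = $327.24 / 12 = $27.27/mo
Adjusted monthly = $966.74 + $27.27 = $994.01

$994.01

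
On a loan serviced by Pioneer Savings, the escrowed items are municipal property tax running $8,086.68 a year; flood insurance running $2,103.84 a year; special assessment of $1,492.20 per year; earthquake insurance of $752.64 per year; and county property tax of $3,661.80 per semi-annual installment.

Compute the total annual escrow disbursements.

Municipal property tax = $8,086.68 per year
Flood insurance = $2,103.84 per year
Special assessment = $1,492.20 per year
Earthquake insurance = $752.64 per year
County property tax = $3,661.80 × 2 = $7,323.60 per year
Combined annual = $8,086.68 + $2,103.84 + $1,492.20 + $752.64 + $7,323.60 = $19,758.96

$19,758.96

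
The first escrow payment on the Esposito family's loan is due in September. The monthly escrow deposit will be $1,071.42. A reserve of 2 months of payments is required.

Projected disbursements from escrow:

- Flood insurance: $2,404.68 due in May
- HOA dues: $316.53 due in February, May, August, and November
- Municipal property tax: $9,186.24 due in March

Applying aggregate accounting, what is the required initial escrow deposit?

$5,040.57

Cushion = 2 × $1,071.42 = $2,142.84
Trial balance (start $0, +$1,071.42 each month, − disbursements):
  Sep: +$1,071.42 → $1,071.42
  Oct: +$1,071.42 → $2,142.84
  Nov: +$1,071.42 − $316.53 → $2,897.73
  Dec: +$1,071.42 → $3,969.15
  Jan: +$1,071.42 → $5,040.57
  Feb: +$1,071.42 − $316.53 → $5,795.46
  Mar: +$1,071.42 − $9,186.24 → -$2,319.36
  Apr: +$1,071.42 → -$1,247.94
  May: +$1,071.42 − $2,721.21 → -$2,897.73
  Jun: +$1,071.42 → -$1,826.31
  Jul: +$1,071.42 → -$754.89
  Aug: +$1,071.42 − $316.53 → $0.00
Lowest trial balance = -$2,897.73 (May)
Initial deposit = cushion − low point = $2,142.84 − (-$2,897.73) = $5,040.57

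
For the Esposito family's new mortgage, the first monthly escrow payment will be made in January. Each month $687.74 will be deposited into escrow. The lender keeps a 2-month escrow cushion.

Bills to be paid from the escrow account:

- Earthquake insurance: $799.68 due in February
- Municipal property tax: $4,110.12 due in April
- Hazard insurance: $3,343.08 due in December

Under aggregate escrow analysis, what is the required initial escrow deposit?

Cushion = 2 × $687.74 = $1,375.48
Trial balance (start $0, +$687.74 each month, − disbursements):
  Jan: +$687.74 → $687.74
  Feb: +$687.74 − $799.68 → $575.80
  Mar: +$687.74 → $1,263.54
  Apr: +$687.74 − $4,110.12 → -$2,158.84
  May: +$687.74 → -$1,471.10
  Jun: +$687.74 → -$783.36
  Jul: +$687.74 → -$95.62
  Aug: +$687.74 → $592.12
  Sep: +$687.74 → $1,279.86
  Oct: +$687.74 → $1,967.60
  Nov: +$687.74 → $2,655.34
  Dec: +$687.74 − $3,343.08 → $0.00
Lowest trial balance = -$2,158.84 (Apr)
Initial deposit = cushion − low point = $1,375.48 − (-$2,158.84) = $3,534.32

$3,534.32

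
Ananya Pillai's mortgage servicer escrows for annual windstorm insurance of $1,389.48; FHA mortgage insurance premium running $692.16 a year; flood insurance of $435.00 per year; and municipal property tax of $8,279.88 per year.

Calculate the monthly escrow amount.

Windstorm insurance = $1,389.48 annually
FHA mortgage insurance premium = $692.16 annually
Flood insurance = $435.00 annually
Municipal property tax = $8,279.88 annually
Total per year = $1,389.48 + $692.16 + $435.00 + $8,279.88 = $10,796.52
Monthly = $10,796.52 ÷ 12 = $899.71

$899.71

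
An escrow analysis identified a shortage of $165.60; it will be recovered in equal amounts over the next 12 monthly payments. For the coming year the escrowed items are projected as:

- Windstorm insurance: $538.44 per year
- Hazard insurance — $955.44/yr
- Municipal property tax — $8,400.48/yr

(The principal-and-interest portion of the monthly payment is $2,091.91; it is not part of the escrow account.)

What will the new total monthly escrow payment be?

Windstorm insurance — $538.44
Hazard insurance — $955.44
Municipal property tax — $8,400.48
Yearly total = $538.44 + $955.44 + $8,400.48 = $9,894.36
Per month = $9,894.36 / 12 = $824.53
Shortage spread = $165.60 ÷ 12 = $13.80/mo
Adjusted monthly = $824.53 + $13.80 = $838.33

$838.33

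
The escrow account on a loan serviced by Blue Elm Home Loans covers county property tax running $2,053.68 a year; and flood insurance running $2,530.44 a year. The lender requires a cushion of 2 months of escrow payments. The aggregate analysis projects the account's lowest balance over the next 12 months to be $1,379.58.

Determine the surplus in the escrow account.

$615.56

County property tax — $2,053.68/yr
Flood insurance — $2,530.44/yr
Total annual escrow = $2,053.68 + $2,530.44 = $4,584.12
Monthly = $4,584.12 / 12 = $382.01
Cushion = 2 × $382.01 = $764.02
Surplus = $1,379.58 − $764.02 = $615.56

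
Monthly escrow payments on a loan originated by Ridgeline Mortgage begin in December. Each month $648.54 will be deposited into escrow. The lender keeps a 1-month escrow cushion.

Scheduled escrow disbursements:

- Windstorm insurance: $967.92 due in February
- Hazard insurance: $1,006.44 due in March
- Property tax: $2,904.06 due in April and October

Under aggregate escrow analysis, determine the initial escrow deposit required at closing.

Cushion = 1 × $648.54 = $648.54
Trial balance (start $0, +$648.54 each month, − disbursements):
  Dec: +$648.54 → $648.54
  Jan: +$648.54 → $1,297.08
  Feb: +$648.54 − $967.92 → $977.70
  Mar: +$648.54 − $1,006.44 → $619.80
  Apr: +$648.54 − $2,904.06 → -$1,635.72
  May: +$648.54 → -$987.18
  Jun: +$648.54 → -$338.64
  Jul: +$648.54 → $309.90
  Aug: +$648.54 → $958.44
  Sep: +$648.54 → $1,606.98
  Oct: +$648.54 − $2,904.06 → -$648.54
  Nov: +$648.54 → $0.00
Lowest trial balance = -$1,635.72 (Apr)
Initial deposit = cushion − low point = $648.54 − (-$1,635.72) = $2,284.26

$2,284.26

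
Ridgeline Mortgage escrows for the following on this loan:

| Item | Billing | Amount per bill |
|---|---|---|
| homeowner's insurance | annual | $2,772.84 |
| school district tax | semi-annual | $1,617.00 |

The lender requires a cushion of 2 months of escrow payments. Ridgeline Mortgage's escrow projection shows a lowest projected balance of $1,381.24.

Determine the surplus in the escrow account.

Homeowner's insurance: $2,772.84/yr
School district tax: $1,617.00 × 2 = $3,234.00/yr
Total per year = $2,772.84 + $3,234.00 = $6,006.84
Monthly escrow = $6,006.84 ÷ 12 = $500.57
Cushion = 2 × $500.57 = $1,001.14
Excess over cushion: $1,381.24 − $1,001.14 = $380.10

$380.10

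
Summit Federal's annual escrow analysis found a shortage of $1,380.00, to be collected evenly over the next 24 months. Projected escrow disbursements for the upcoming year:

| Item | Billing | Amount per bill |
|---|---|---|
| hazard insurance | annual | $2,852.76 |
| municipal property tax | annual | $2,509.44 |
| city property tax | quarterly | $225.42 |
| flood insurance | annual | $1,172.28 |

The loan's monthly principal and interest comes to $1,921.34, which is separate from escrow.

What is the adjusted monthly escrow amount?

Hazard insurance: $2,852.76/yr
Municipal property tax: $2,509.44/yr
City property tax: $225.42 × 4 = $901.68/yr
Flood insurance: $1,172.28/yr
Annual escrow total = $2,852.76 + $2,509.44 + $901.68 + $1,172.28 = $7,436.16
Base monthly escrow = $7,436.16 / 12 = $619.68
Shortage per month = $1,380.00 / 24 = $57.50
Adjusted monthly = $619.68 + $57.50 = $677.18

$677.18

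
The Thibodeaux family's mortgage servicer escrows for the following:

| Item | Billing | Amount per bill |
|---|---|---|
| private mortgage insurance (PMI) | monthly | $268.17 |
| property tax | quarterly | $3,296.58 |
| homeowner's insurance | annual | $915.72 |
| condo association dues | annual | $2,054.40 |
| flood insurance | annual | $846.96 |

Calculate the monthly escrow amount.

Private mortgage insurance (PMI): $268.17 × 12 = $3,218.04 annually
Property tax: $3,296.58 × 4 = $13,186.32 annually
Homeowner's insurance: $915.72 annually
Condo association dues: $2,054.40 annually
Flood insurance: $846.96 annually
Combined annual = $20,221.44
Monthly escrow = $20,221.44 / 12 = $1,685.12

$1,685.12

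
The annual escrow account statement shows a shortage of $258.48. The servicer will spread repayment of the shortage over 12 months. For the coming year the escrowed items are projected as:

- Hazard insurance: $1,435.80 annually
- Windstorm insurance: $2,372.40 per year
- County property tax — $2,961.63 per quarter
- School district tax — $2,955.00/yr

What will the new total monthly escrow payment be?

$1,572.35

Hazard insurance = $1,435.80 per year
Windstorm insurance = $2,372.40 per year
County property tax = $2,961.63 × 4 = $11,846.52 per year
School district tax = $2,955.00 per year
Combined annual = $18,609.72
Monthly = $18,609.72 / 12 = $1,550.81
Shortage spread = $258.48 ÷ 12 = $21.54/mo
New monthly escrow = $1,550.81 + $21.54 = $1,572.35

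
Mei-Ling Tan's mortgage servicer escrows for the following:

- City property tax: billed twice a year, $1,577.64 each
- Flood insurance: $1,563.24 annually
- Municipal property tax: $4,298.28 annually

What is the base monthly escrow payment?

City property tax — $1,577.64 × 2 = $3,155.28
Flood insurance — $1,563.24
Municipal property tax — $4,298.28
Total per year = $3,155.28 + $1,563.24 + $4,298.28 = $9,016.80
Monthly = $9,016.80 ÷ 12 = $751.40

$751.40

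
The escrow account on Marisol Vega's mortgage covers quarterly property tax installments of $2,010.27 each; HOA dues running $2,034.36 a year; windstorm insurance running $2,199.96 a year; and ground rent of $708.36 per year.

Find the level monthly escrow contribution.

$1,081.98

Property tax: $2,010.27 × 4 = $8,041.08/yr
HOA dues: $2,034.36/yr
Windstorm insurance: $2,199.96/yr
Ground rent: $708.36/yr
Annual escrow total = $8,041.08 + $2,034.36 + $2,199.96 + $708.36 = $12,983.76
Monthly escrow = $12,983.76 ÷ 12 = $1,081.98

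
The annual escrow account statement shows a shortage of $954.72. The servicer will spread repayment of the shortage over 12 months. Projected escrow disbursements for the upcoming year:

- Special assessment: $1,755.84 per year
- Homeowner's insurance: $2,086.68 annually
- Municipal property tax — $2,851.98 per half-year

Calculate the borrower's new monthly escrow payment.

Special assessment: $1,755.84
Homeowner's insurance: $2,086.68
Municipal property tax: $2,851.98 × 2 = $5,703.96
Yearly total = $9,546.48
Monthly = $9,546.48 ÷ 12 = $795.54
Shortage per month = $954.72 ÷ 12 = $79.56
Adjusted monthly = $795.54 + $79.56 = $875.10

$875.10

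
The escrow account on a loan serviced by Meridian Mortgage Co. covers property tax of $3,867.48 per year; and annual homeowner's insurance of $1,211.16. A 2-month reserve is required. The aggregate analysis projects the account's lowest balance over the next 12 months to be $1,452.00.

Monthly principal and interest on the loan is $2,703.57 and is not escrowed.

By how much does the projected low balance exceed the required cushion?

$605.56

Property tax: $3,867.48 annually
Homeowner's insurance: $1,211.16 annually
Total per year = $3,867.48 + $1,211.16 = $5,078.64
Monthly escrow = $5,078.64 / 12 = $423.22
Required reserve = 2 × $423.22 = $846.44
Surplus = $1,452.00 − $846.44 = $605.56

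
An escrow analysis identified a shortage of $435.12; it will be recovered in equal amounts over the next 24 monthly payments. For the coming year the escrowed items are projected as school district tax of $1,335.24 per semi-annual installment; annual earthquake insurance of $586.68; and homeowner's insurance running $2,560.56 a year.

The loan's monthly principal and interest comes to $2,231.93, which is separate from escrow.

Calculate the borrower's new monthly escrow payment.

School district tax: $1,335.24 × 2 = $2,670.48 annually
Earthquake insurance: $586.68 annually
Homeowner's insurance: $2,560.56 annually
Combined annual = $5,817.72
Per month = $5,817.72 ÷ 12 = $484.81
Shortage spread = $435.12 / 24 = $18.13/mo
New monthly escrow = $484.81 + $18.13 = $502.94

$502.94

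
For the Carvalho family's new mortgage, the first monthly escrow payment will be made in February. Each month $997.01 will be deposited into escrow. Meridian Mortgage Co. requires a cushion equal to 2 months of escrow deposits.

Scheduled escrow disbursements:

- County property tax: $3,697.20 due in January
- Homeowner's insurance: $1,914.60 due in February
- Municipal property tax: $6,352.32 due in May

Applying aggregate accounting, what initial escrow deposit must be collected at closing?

Cushion = 2 × $997.01 = $1,994.02
Trial balance (start $0, +$997.01 each month, − disbursements):
  Feb: +$997.01 − $1,914.60 → -$917.59
  Mar: +$997.01 → $79.42
  Apr: +$997.01 → $1,076.43
  May: +$997.01 − $6,352.32 → -$4,278.88
  Jun: +$997.01 → -$3,281.87
  Jul: +$997.01 → -$2,284.86
  Aug: +$997.01 → -$1,287.85
  Sep: +$997.01 → -$290.84
  Oct: +$997.01 → $706.17
  Nov: +$997.01 → $1,703.18
  Dec: +$997.01 → $2,700.19
  Jan: +$997.01 − $3,697.20 → $0.00
Lowest trial balance = -$4,278.88 (May)
Initial deposit = cushion − low point = $1,994.02 − (-$4,278.88) = $6,272.90

$6,272.90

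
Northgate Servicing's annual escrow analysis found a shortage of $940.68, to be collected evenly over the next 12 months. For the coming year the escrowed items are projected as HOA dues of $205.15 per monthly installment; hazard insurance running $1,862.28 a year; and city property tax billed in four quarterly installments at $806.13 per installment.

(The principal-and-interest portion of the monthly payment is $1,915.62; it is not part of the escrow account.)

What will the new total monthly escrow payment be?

HOA dues = $205.15 × 12 = $2,461.80 annually
Hazard insurance = $1,862.28 annually
City property tax = $806.13 × 4 = $3,224.52 annually
Yearly total = $2,461.80 + $1,862.28 + $3,224.52 = $7,548.60
Per month = $7,548.60 ÷ 12 = $629.05
Monthly shortage recovery: $940.68 / 12 = $78.39
Adjusted monthly = $629.05 + $78.39 = $707.44

$707.44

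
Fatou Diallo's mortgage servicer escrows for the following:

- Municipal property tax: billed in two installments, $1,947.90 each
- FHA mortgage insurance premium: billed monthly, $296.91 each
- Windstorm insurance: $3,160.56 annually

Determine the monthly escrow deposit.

$884.94

Municipal property tax — $1,947.90 × 2 = $3,895.80 per year
FHA mortgage insurance premium — $296.91 × 12 = $3,562.92 per year
Windstorm insurance — $3,160.56 per year
Combined annual = $3,895.80 + $3,562.92 + $3,160.56 = $10,619.28
Per month = $10,619.28 / 12 = $884.94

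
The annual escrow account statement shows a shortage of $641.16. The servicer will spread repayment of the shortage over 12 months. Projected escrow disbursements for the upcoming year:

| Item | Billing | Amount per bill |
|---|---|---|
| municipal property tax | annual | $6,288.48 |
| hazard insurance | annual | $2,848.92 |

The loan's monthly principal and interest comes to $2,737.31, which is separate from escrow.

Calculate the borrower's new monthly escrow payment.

Municipal property tax = $6,288.48 per year
Hazard insurance = $2,848.92 per year
Annual escrow total = $9,137.40
Monthly = $9,137.40 / 12 = $761.45
Shortage spread = $641.16 / 12 = $53.43/mo
New monthly escrow = $761.45 + $53.43 = $814.88

$814.88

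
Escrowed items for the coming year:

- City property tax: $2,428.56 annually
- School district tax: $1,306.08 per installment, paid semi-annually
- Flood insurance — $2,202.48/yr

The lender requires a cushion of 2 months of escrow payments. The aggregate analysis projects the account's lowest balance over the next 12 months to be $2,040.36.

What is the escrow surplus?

$833.16

City property tax: $2,428.56
School district tax: $1,306.08 × 2 = $2,612.16
Flood insurance: $2,202.48
Total per year = $2,428.56 + $2,612.16 + $2,202.48 = $7,243.20
Monthly = $7,243.20 / 12 = $603.60
Required reserve = 2 × $603.60 = $1,207.20
Excess over cushion: $2,040.36 − $1,207.20 = $833.16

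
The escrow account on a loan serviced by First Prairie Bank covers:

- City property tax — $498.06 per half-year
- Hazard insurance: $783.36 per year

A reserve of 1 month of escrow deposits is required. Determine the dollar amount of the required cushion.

City property tax — $498.06 × 2 = $996.12 annually
Hazard insurance — $783.36 annually
Yearly total = $1,779.48
Per month = $1,779.48 ÷ 12 = $148.29
Cushion = 1 × $148.29 = $148.29

$148.29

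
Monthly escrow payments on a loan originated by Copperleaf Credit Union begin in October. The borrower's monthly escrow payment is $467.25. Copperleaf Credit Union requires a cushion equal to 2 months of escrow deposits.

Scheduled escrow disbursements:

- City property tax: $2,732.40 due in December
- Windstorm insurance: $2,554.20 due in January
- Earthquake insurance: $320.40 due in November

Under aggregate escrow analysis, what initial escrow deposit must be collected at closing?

Cushion = 2 × $467.25 = $934.50
Trial balance (start $0, +$467.25 each month, − disbursements):
  Oct: +$467.25 → $467.25
  Nov: +$467.25 − $320.40 → $614.10
  Dec: +$467.25 − $2,732.40 → -$1,651.05
  Jan: +$467.25 − $2,554.20 → -$3,738.00
  Feb: +$467.25 → -$3,270.75
  Mar: +$467.25 → -$2,803.50
  Apr: +$467.25 → -$2,336.25
  May: +$467.25 → -$1,869.00
  Jun: +$467.25 → -$1,401.75
  Jul: +$467.25 → -$934.50
  Aug: +$467.25 → -$467.25
  Sep: +$467.25 → $0.00
Lowest trial balance = -$3,738.00 (Jan)
Initial deposit = cushion − low point = $934.50 − (-$3,738.00) = $4,672.50

$4,672.50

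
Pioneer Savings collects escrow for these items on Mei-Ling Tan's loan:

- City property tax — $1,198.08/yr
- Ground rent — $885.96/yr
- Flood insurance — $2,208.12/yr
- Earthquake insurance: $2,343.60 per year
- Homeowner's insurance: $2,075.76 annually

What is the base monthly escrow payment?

$725.96

City property tax: $1,198.08 per year
Ground rent: $885.96 per year
Flood insurance: $2,208.12 per year
Earthquake insurance: $2,343.60 per year
Homeowner's insurance: $2,075.76 per year
Yearly total = $1,198.08 + $885.96 + $2,208.12 + $2,343.60 + $2,075.76 = $8,711.52
Monthly escrow = $8,711.52 ÷ 12 = $725.96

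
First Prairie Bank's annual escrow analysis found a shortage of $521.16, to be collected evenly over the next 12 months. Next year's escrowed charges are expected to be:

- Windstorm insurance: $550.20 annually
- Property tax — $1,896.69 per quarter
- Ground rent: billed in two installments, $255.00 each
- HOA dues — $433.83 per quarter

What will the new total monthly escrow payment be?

Windstorm insurance: $550.20
Property tax: $1,896.69 × 4 = $7,586.76
Ground rent: $255.00 × 2 = $510.00
HOA dues: $433.83 × 4 = $1,735.32
Combined annual = $550.20 + $7,586.76 + $510.00 + $1,735.32 = $10,382.28
Monthly = $10,382.28 ÷ 12 = $865.19
Shortage spread = $521.16 ÷ 12 = $43.43/mo
New monthly escrow = $865.19 + $43.43 = $908.62

$908.62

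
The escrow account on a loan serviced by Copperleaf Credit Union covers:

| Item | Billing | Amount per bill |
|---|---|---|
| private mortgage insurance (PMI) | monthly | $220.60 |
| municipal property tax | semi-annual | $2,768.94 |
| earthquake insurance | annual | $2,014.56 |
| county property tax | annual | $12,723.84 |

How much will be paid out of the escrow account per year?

Private mortgage insurance (PMI): $220.60 × 12 = $2,647.20 per year
Municipal property tax: $2,768.94 × 2 = $5,537.88 per year
Earthquake insurance: $2,014.56 per year
County property tax: $12,723.84 per year
Yearly total = $2,647.20 + $5,537.88 + $2,014.56 + $12,723.84 = $22,923.48

$22,923.48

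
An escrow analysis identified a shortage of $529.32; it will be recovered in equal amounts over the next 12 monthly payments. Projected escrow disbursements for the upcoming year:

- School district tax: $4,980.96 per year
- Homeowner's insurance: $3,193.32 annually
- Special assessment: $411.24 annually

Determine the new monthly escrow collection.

School district tax = $4,980.96/yr
Homeowner's insurance = $3,193.32/yr
Special assessment = $411.24/yr
Yearly total = $4,980.96 + $3,193.32 + $411.24 = $8,585.52
Monthly escrow = $8,585.52 ÷ 12 = $715.46
Monthly shortage recovery: $529.32 / 12 = $44.11
Adjusted monthly = $715.46 + $44.11 = $759.57

$759.57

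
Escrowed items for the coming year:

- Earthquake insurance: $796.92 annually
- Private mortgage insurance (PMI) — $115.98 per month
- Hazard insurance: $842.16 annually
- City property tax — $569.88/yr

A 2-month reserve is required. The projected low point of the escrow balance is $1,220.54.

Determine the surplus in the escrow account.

Earthquake insurance — $796.92
Private mortgage insurance (PMI) — $115.98 × 12 = $1,391.76
Hazard insurance — $842.16
City property tax — $569.88
Total per year = $796.92 + $1,391.76 + $842.16 + $569.88 = $3,600.72
Per month = $3,600.72 / 12 = $300.06
Required reserve = 2 × $300.06 = $600.12
Excess over cushion: $1,220.54 − $600.12 = $620.42

$620.42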